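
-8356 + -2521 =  - 10877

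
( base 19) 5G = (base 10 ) 111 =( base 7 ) 216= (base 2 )1101111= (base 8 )157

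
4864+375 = 5239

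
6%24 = 6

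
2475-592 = 1883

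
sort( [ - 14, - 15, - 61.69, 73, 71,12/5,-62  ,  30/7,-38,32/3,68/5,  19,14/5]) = [ - 62, - 61.69,-38, - 15,  -  14,  12/5, 14/5, 30/7,32/3,68/5, 19, 71, 73]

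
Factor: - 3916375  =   - 5^3*17^1*19^1*97^1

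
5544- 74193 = - 68649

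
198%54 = 36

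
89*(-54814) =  - 4878446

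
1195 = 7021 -5826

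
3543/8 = 442 + 7/8 = 442.88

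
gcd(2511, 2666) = 31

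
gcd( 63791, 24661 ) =91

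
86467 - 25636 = 60831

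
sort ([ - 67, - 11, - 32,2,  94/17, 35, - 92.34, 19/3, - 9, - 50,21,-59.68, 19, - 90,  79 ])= [ - 92.34,- 90, - 67, - 59.68, - 50, - 32,-11, - 9,2,94/17, 19/3,19,21, 35, 79 ] 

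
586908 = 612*959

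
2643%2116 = 527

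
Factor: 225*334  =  75150 = 2^1*3^2*5^2*167^1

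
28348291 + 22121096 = 50469387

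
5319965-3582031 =1737934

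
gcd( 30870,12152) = 98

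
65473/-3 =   -  21825 + 2/3 = -21824.33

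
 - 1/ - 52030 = 1/52030=0.00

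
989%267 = 188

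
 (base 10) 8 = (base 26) 8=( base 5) 13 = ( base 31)8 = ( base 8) 10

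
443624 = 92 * 4822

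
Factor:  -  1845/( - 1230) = 3/2=2^( - 1 )*3^1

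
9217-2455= 6762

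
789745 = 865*913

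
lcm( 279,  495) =15345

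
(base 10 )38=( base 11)35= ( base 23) 1f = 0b100110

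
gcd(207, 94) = 1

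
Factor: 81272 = 2^3*10159^1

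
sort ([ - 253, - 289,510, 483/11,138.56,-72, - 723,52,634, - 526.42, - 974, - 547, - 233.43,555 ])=[ - 974, - 723,  -  547 , - 526.42,  -  289, - 253, - 233.43, - 72, 483/11, 52,138.56,510,555, 634] 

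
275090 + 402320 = 677410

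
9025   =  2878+6147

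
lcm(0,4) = 0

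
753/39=19 + 4/13  =  19.31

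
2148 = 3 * 716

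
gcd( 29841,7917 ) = 609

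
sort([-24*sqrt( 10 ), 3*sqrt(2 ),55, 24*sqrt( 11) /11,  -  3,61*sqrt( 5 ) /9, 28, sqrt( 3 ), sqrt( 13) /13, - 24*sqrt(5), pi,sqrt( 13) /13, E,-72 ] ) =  [ - 24*sqrt( 10), - 72,-24*sqrt( 5 ) , - 3,sqrt (13)/13, sqrt(13 ) /13, sqrt( 3 ),E,pi, 3*sqrt( 2 ), 24 * sqrt( 11)/11,61*sqrt(5) /9, 28,55 ]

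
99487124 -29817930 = 69669194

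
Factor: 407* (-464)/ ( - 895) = 2^4 *5^( - 1)*11^1*29^1*37^1*179^( - 1) = 188848/895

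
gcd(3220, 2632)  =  28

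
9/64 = 9/64 = 0.14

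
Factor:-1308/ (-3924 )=1/3 = 3^(-1)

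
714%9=3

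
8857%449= 326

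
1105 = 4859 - 3754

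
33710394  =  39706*849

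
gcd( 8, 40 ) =8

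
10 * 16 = 160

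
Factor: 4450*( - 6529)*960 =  - 2^7*3^1*5^3*89^1*6529^1 = - 27891888000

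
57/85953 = 19/28651=0.00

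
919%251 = 166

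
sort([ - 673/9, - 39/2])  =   [- 673/9, - 39/2]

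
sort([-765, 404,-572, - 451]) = [ - 765, - 572, - 451, 404] 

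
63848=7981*8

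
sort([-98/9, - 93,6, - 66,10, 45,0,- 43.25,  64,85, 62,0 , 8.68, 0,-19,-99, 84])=[ - 99, -93, - 66, - 43.25, - 19, - 98/9,0, 0,0,6,8.68,10, 45,62, 64 , 84,85 ] 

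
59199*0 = 0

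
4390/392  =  11  +  39/196= 11.20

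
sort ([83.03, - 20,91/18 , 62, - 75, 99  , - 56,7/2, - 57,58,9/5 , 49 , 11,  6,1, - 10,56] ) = [ - 75, - 57, - 56, - 20, - 10,1,9/5,7/2, 91/18, 6,11,49, 56, 58 , 62,83.03,99 ] 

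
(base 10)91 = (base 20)4B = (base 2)1011011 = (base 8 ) 133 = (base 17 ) 56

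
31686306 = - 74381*( - 426) 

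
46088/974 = 47+155/487 = 47.32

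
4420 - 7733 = - 3313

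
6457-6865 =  - 408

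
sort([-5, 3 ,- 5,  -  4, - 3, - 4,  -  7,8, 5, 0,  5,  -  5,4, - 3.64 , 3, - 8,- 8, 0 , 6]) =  [ - 8,  -  8, -7, - 5, - 5, - 5, - 4,-4, - 3.64,-3, 0 , 0, 3, 3, 4,5, 5,6, 8]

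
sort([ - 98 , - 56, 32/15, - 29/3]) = [- 98, - 56, - 29/3,32/15]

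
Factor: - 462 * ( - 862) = 398244  =  2^2*3^1 *7^1*11^1*431^1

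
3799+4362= 8161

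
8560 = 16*535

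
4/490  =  2/245=   0.01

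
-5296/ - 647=5296/647 = 8.19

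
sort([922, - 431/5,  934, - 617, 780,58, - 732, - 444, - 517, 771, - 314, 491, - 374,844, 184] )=[ - 732, - 617,-517, - 444,-374 ,-314, - 431/5, 58 , 184, 491,771, 780, 844, 922, 934] 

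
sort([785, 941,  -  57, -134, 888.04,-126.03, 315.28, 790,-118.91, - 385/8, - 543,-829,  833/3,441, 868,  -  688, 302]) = [ - 829, - 688,-543,-134, -126.03, -118.91, - 57, - 385/8, 833/3,302,315.28, 441 , 785,790, 868, 888.04,  941]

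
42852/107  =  42852/107 = 400.49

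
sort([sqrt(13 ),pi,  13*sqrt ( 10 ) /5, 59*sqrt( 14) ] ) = [ pi, sqrt( 13 ),13*sqrt( 10) /5, 59*sqrt( 14 )]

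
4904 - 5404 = -500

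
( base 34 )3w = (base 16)86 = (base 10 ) 134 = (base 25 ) 59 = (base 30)4e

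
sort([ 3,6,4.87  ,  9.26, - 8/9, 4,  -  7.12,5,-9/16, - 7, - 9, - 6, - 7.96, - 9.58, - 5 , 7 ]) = [  -  9.58,  -  9, -7.96, - 7.12 , - 7,  -  6, - 5, - 8/9, - 9/16 , 3,4,4.87,5, 6  ,  7,  9.26] 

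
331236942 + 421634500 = 752871442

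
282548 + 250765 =533313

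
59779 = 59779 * 1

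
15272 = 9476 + 5796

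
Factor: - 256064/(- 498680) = 2^3* 5^ ( - 1)*7^( - 1 )*13^( - 1) *137^(- 1 )*4001^1   =  32008/62335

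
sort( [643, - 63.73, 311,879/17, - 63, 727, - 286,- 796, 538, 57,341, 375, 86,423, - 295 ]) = [  -  796,-295, - 286, - 63.73, - 63,  879/17,  57, 86 , 311, 341,  375, 423, 538 , 643, 727]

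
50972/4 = 12743= 12743.00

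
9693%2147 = 1105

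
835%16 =3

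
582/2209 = 582/2209  =  0.26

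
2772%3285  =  2772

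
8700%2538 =1086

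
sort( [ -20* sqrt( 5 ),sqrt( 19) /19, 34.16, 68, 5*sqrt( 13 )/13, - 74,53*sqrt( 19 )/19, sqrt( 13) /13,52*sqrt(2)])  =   [-74 , - 20*sqrt (5), sqrt( 19)/19, sqrt( 13)/13,5*sqrt(13 ) /13, 53*sqrt( 19 ) /19, 34.16, 68,52*sqrt( 2 )]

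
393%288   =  105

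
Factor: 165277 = 7^2*3373^1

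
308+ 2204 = 2512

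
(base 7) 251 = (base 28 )4m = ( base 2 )10000110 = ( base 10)134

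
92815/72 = 1289 + 7/72= 1289.10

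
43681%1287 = 1210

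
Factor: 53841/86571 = 17947/28857   =  3^( - 1 )*131^1 * 137^1*9619^(-1)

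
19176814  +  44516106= 63692920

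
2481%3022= 2481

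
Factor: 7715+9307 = 2^1*3^1*2837^1 = 17022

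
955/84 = 955/84= 11.37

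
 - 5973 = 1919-7892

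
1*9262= 9262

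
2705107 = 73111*37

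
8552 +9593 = 18145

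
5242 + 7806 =13048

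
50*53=2650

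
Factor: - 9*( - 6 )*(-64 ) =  - 3456 = -  2^7*3^3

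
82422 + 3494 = 85916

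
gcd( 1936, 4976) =16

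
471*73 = 34383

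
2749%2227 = 522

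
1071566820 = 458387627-- 613179193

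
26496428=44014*602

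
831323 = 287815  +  543508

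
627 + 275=902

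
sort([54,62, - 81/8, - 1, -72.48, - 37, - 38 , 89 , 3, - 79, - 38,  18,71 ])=[ -79 ,-72.48, - 38, - 38, - 37, - 81/8 , - 1,3, 18 , 54,62,71,89 ] 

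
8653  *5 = 43265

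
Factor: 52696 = 2^3 * 7^1 * 941^1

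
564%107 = 29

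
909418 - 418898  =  490520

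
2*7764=15528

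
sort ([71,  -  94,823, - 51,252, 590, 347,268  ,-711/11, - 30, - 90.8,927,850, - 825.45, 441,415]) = [ - 825.45, - 94,-90.8, - 711/11, - 51, - 30 , 71,252,268 , 347,415,441,590,823, 850, 927 ]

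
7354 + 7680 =15034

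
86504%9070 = 4874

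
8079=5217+2862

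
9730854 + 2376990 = 12107844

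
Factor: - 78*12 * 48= - 2^7*3^3*13^1=- 44928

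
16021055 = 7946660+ 8074395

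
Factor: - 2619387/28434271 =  - 3^2*2287^ ( - 1)* 12433^ (  -  1)*291043^1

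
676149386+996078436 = 1672227822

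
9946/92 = 4973/46 = 108.11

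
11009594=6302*1747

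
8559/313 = 8559/313 = 27.35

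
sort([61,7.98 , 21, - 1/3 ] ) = [ - 1/3, 7.98, 21, 61 ] 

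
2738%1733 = 1005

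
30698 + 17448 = 48146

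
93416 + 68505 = 161921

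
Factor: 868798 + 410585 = 1279383 = 3^1*7^1*60923^1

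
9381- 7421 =1960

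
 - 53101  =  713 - 53814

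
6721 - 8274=-1553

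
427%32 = 11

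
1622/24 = 67+7/12 =67.58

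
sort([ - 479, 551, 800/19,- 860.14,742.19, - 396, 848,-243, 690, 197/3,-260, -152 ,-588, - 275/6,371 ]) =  [- 860.14,- 588,  -  479,-396, - 260, - 243, - 152,-275/6,800/19, 197/3,  371,551, 690, 742.19, 848 ]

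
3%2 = 1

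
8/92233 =8/92233 = 0.00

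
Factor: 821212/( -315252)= -3^( - 4 ) * 211^1= - 211/81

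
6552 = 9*728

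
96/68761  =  96/68761  =  0.00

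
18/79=18/79 = 0.23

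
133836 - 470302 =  - 336466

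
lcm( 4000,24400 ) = 244000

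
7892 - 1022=6870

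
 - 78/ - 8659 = 78/8659= 0.01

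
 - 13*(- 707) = 9191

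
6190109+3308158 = 9498267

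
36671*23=843433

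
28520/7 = 4074+ 2/7  =  4074.29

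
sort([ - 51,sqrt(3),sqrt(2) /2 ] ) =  [-51,sqrt( 2) /2 , sqrt (3 )]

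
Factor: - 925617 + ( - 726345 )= -2^1 *3^1*13^1* 21179^1 = - 1651962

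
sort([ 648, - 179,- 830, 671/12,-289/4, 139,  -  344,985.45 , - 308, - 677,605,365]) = [ - 830,  -  677, - 344, - 308,  -  179, - 289/4 , 671/12 , 139,  365 , 605,648,985.45 ] 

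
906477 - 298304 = 608173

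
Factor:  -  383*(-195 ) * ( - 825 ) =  - 3^2*5^3*11^1*13^1*383^1 = -  61615125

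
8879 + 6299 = 15178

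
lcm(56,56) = 56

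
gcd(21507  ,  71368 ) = 1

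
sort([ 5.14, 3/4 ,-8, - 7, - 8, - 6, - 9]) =[-9, - 8, - 8,-7, - 6,3/4, 5.14 ] 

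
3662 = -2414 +6076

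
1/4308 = 1/4308 = 0.00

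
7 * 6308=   44156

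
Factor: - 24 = - 2^3*3^1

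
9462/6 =1577= 1577.00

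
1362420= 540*2523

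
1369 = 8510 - 7141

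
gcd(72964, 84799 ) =1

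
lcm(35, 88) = 3080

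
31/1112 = 31/1112 = 0.03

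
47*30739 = 1444733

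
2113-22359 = -20246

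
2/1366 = 1/683 = 0.00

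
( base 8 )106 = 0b1000110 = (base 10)70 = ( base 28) 2e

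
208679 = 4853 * 43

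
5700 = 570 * 10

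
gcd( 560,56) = 56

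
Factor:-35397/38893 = -81/89 = -3^4 *89^ (-1 ) 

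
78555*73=5734515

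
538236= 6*89706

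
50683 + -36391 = 14292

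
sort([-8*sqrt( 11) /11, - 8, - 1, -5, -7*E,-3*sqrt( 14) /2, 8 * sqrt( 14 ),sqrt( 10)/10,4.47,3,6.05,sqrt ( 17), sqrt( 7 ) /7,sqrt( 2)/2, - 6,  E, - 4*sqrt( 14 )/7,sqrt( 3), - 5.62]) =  [ - 7*E, -8, - 6,-5.62,-3*sqrt (14) /2 ,-5, -8*sqrt( 11 )/11, - 4*sqrt( 14) /7, - 1, sqrt(10 ) /10 , sqrt( 7 ) /7 , sqrt( 2)/2, sqrt(3),E,3,sqrt( 17 ),4.47,6.05, 8*sqrt ( 14)]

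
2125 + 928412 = 930537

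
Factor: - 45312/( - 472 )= 2^5 * 3^1 = 96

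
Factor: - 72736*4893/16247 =-2^5 * 3^1*11^(  -  1 )*211^ (  -  1)*233^1*2273^1 =-50842464/2321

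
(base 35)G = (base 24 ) g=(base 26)g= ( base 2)10000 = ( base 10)16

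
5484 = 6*914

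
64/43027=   64/43027  =  0.00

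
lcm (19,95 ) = 95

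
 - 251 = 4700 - 4951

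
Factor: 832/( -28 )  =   - 2^4*7^ ( -1)*13^1 = - 208/7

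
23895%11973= 11922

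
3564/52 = 891/13 = 68.54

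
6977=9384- 2407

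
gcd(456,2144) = 8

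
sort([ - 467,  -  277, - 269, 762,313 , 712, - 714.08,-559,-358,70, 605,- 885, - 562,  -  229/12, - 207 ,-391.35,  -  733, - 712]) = [ - 885,  -  733,  -  714.08,-712,  -  562, - 559,  -  467,  -  391.35, - 358 , - 277 , - 269  ,-207 ,- 229/12, 70,313 , 605,712, 762]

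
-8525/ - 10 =1705/2 = 852.50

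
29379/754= 38  +  727/754 = 38.96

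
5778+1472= 7250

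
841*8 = 6728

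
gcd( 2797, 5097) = 1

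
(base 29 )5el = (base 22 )9CC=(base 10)4632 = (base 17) g08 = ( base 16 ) 1218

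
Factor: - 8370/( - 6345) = 2^1*31^1*47^(-1) = 62/47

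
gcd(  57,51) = 3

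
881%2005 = 881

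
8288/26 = 318 + 10/13 = 318.77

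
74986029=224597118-149611089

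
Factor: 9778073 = 9778073^1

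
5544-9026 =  - 3482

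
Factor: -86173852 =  - 2^2*149^1*191^1*757^1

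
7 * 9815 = 68705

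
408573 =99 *4127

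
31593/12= 2632 + 3/4 = 2632.75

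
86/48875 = 86/48875 =0.00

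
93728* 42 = 3936576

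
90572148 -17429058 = 73143090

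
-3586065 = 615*( - 5831 ) 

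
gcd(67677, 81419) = 1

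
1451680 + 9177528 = 10629208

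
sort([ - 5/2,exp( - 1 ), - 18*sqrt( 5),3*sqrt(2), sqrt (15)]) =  [ - 18*sqrt( 5),-5/2, exp( - 1),  sqrt(15), 3 * sqrt( 2) ] 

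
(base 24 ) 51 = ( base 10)121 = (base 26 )4h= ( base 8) 171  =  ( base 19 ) 67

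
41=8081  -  8040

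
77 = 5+72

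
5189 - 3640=1549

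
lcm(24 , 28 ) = 168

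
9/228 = 3/76 = 0.04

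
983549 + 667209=1650758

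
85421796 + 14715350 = 100137146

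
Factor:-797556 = -2^2 * 3^1*66463^1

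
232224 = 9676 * 24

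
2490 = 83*30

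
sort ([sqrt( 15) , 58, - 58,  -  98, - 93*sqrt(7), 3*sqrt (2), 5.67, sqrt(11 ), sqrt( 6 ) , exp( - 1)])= [ - 93*sqrt(7),-98, - 58 , exp( - 1), sqrt( 6 ), sqrt(11) , sqrt(15 ), 3*sqrt (2),5.67, 58 ]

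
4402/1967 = 2+468/1967=2.24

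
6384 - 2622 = 3762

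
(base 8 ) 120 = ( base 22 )3E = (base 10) 80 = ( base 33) 2e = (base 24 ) 38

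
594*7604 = 4516776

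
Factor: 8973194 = 2^1*421^1 * 10657^1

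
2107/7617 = 2107/7617 = 0.28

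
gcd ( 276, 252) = 12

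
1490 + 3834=5324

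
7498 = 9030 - 1532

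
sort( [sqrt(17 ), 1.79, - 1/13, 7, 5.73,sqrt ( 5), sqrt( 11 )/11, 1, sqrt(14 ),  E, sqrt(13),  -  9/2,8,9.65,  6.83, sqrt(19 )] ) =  [ - 9/2,-1/13 , sqrt( 11) /11, 1,1.79,sqrt(5 ), E,sqrt( 13),sqrt( 14 ), sqrt(17 ),sqrt(19),5.73, 6.83,7, 8, 9.65]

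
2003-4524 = -2521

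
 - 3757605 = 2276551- 6034156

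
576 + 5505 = 6081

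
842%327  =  188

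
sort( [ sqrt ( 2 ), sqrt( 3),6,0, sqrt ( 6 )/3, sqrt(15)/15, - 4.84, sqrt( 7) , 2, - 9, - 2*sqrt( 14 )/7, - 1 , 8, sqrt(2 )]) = [ - 9, - 4.84 , - 2*sqrt(14 )/7, - 1, 0, sqrt (15)/15, sqrt( 6) /3,  sqrt(2), sqrt(2), sqrt(3),2, sqrt(7),  6, 8]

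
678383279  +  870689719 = 1549072998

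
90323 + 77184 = 167507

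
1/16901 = 1/16901 = 0.00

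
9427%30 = 7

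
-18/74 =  - 9/37 = -  0.24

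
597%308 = 289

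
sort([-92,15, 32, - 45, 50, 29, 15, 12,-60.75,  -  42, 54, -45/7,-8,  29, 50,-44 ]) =[ - 92, - 60.75, - 45, - 44, -42, - 8,-45/7 , 12, 15, 15, 29,  29,  32 , 50, 50,54]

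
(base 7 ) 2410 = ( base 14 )477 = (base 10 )889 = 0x379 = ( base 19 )28F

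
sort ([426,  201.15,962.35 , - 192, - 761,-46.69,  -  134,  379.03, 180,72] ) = [ - 761,-192,-134, - 46.69, 72,180,201.15, 379.03,426, 962.35]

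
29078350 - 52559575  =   - 23481225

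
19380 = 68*285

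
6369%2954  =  461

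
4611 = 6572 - 1961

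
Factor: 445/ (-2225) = -1/5 = -5^(  -  1 ) 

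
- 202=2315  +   - 2517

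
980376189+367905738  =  1348281927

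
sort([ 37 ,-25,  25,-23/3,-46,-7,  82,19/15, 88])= [-46,  -  25, - 23/3, - 7,19/15, 25, 37,82 , 88]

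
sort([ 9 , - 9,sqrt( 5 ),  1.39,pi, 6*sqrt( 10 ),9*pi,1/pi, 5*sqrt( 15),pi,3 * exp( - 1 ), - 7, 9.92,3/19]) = [  -  9, - 7, 3/19,1/pi,  3 * exp( - 1 ) , 1.39,sqrt(5),pi,pi,9,9.92, 6*sqrt(10 ),5 * sqrt( 15),9 * pi ] 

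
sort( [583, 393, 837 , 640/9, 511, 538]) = [ 640/9, 393 , 511, 538,  583, 837]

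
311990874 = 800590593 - 488599719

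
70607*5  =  353035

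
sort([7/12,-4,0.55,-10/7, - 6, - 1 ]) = [ - 6,-4, - 10/7,- 1, 0.55,7/12] 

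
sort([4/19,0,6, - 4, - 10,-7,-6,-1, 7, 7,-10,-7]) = [-10, -10, - 7,-7,-6, - 4, - 1,0,4/19, 6,7,7] 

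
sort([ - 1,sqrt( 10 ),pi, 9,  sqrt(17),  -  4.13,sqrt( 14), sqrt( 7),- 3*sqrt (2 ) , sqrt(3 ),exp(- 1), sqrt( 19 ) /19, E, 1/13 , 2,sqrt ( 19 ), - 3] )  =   [-3*sqrt(2),-4.13, -3,-1, 1/13, sqrt( 19) /19,exp( - 1 ),sqrt (3 ), 2,sqrt( 7 ),E,pi , sqrt( 10 ),sqrt( 14 ),  sqrt (17),sqrt(  19 ),9 ] 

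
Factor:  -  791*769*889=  - 540760031= - 7^2*113^1*127^1*769^1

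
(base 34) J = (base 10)19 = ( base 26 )J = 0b10011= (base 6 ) 31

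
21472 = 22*976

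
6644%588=176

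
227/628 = 227/628 = 0.36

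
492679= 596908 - 104229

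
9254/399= 23 + 11/57=23.19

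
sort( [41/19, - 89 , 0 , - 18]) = [  -  89, - 18,0,  41/19]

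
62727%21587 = 19553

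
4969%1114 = 513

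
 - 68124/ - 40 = 17031/10=1703.10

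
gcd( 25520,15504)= 16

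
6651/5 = 6651/5 = 1330.20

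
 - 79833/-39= 2047 + 0/1 = 2047.00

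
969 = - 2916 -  - 3885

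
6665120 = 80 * 83314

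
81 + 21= 102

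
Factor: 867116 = 2^2 * 216779^1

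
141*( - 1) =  - 141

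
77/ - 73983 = -11/10569 = - 0.00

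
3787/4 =946+3/4  =  946.75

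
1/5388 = 1/5388 = 0.00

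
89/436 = 89/436= 0.20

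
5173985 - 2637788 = 2536197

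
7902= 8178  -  276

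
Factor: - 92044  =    -  2^2*23011^1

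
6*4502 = 27012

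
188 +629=817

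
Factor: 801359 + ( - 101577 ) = 699782= 2^1 * 43^1*79^1*103^1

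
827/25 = 827/25 = 33.08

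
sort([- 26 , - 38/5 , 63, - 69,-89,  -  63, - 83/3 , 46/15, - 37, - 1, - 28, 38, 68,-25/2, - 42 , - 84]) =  [ - 89, - 84, - 69, - 63, - 42, - 37, - 28, - 83/3,-26,  -  25/2,  -  38/5, - 1 , 46/15, 38 , 63 , 68] 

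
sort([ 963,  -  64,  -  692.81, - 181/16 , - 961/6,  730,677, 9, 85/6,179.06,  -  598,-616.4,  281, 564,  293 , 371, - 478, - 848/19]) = [- 692.81, - 616.4 , - 598,-478, - 961/6, - 64, - 848/19,-181/16, 9,  85/6,179.06,  281 , 293, 371,  564,677, 730,963]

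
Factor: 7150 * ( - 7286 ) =  -  2^2 *5^2*11^1*13^1*3643^1= - 52094900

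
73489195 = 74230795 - 741600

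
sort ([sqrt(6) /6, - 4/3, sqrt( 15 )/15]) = [ - 4/3,sqrt ( 15)/15,  sqrt (6 )/6]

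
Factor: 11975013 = 3^3*37^1*11987^1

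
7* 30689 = 214823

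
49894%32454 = 17440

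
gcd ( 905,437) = 1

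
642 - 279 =363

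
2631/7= 375 + 6/7  =  375.86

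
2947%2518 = 429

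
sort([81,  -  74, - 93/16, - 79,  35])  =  [  -  79,-74,-93/16,35, 81 ] 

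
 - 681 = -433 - 248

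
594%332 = 262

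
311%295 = 16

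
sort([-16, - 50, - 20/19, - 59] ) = [ - 59, - 50, - 16, - 20/19]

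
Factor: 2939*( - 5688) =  - 2^3 *3^2*79^1 * 2939^1= - 16717032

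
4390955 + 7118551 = 11509506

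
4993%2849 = 2144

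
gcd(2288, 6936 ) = 8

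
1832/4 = 458 = 458.00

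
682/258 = 2 + 83/129 = 2.64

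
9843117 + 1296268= 11139385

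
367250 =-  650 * (-565)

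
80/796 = 20/199 = 0.10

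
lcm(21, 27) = 189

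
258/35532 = 43/5922 = 0.01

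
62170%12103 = 1655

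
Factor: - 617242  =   - 2^1*308621^1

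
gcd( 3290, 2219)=7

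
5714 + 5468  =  11182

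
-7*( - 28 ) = 196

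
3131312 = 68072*46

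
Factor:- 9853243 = - 29^1*41^1*8287^1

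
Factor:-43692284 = - 2^2*229^1*47699^1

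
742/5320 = 53/380 = 0.14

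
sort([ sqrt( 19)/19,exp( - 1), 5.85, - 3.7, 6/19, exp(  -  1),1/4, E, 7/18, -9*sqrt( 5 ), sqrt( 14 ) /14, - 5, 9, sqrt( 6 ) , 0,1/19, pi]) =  [  -  9*sqrt(5 ), - 5, - 3.7, 0,1/19,sqrt( 19 )/19, 1/4,  sqrt( 14)/14,6/19, exp( - 1 ), exp ( - 1),7/18,sqrt ( 6), E, pi, 5.85,  9]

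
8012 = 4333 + 3679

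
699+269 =968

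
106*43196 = 4578776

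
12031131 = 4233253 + 7797878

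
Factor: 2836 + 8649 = 5^1 * 2297^1=11485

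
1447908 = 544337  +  903571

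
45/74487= 15/24829  =  0.00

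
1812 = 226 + 1586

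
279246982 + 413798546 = 693045528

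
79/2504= 79/2504 = 0.03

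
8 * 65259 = 522072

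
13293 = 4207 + 9086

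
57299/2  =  57299/2   =  28649.50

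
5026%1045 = 846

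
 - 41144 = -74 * 556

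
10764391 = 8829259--1935132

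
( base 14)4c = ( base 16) 44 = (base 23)2m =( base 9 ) 75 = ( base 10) 68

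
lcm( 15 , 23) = 345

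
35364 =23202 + 12162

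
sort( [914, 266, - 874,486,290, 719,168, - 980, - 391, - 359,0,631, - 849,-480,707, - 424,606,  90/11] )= [ - 980, -874, - 849, - 480 , -424, - 391,  -  359,  0,90/11,168,266,290,486, 606, 631, 707, 719,914]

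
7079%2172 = 563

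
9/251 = 9/251 = 0.04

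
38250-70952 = -32702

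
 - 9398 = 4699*( - 2)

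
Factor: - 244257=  - 3^1 * 13^1*6263^1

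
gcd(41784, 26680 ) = 8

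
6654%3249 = 156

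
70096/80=4381/5 = 876.20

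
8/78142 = 4/39071 = 0.00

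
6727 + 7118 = 13845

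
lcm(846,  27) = 2538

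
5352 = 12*446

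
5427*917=4976559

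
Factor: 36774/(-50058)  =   - 3^(  -  1)*103^( - 1)*227^1 = - 227/309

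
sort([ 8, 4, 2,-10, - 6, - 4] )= [ - 10, - 6, - 4, 2, 4, 8 ] 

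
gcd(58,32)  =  2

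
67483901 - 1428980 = 66054921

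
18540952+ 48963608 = 67504560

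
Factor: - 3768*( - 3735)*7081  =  2^3 * 3^3*5^1*73^1*83^1 * 97^1 * 157^1 = 99654311880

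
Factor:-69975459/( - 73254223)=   3^2*7^( - 1) * 59^( - 1)*83^( - 1)*2137^( - 1)*7775051^1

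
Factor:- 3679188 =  - 2^2*3^1*79^1*3881^1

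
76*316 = 24016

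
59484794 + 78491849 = 137976643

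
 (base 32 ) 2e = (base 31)2G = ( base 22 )3C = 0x4e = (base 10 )78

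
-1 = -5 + 4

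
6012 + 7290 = 13302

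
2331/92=2331/92= 25.34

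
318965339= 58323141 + 260642198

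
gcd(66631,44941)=1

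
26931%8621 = 1068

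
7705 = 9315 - 1610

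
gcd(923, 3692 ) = 923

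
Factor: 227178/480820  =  113589/240410 = 2^(-1)*3^3*5^( - 1 )*7^1* 29^ ( - 1 )*601^1*829^(-1)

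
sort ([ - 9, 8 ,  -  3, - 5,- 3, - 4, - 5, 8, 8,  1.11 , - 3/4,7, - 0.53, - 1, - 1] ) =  [ - 9 ,-5, - 5 , - 4 , - 3, - 3, - 1 , - 1, - 3/4, -0.53,1.11, 7, 8, 8 , 8] 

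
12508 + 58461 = 70969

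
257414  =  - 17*( - 15142) 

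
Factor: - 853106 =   -  2^1*426553^1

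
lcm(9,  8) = 72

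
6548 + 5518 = 12066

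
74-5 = 69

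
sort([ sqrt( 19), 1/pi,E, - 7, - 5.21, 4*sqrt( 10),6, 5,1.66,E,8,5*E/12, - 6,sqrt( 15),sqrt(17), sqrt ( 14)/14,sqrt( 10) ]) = [ - 7,  -  6,-5.21, sqrt( 14 ) /14,1/pi,5*E/12, 1.66, E , E, sqrt(10), sqrt( 15),sqrt(17), sqrt( 19 ),5,6,8,4*sqrt( 10) ]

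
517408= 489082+28326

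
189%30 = 9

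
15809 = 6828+8981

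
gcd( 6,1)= 1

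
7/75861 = 7/75861 = 0.00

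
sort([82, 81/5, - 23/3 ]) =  [ - 23/3,81/5 , 82]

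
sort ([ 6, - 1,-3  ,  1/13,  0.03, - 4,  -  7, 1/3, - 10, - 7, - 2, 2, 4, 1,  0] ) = [ - 10 , -7, - 7,-4, - 3, - 2, - 1, 0, 0.03,1/13, 1/3 , 1, 2, 4,  6]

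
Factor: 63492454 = 2^1*1801^1*17627^1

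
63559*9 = 572031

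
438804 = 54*8126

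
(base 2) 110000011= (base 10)387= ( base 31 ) cf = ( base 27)e9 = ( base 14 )1D9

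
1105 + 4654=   5759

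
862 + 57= 919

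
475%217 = 41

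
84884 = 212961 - 128077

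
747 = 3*249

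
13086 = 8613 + 4473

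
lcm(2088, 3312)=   96048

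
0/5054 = 0=0.00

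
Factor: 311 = 311^1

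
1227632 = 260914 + 966718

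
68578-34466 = 34112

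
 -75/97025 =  - 3/3881 = - 0.00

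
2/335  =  2/335 =0.01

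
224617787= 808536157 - 583918370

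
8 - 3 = 5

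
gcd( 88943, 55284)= 1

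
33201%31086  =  2115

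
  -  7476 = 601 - 8077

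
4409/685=6  +  299/685 = 6.44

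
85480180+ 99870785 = 185350965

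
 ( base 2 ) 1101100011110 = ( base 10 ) 6942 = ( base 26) A70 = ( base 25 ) B2H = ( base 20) h72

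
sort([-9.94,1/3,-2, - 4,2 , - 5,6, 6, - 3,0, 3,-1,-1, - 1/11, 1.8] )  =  [ - 9.94,  -  5, - 4, - 3,- 2,-1,-1, - 1/11, 0,1/3,1.8,2,3,6,6]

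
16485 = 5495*3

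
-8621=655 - 9276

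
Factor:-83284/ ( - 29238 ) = 2^1*3^ ( - 1)*11^(  -  1) * 47^1 =94/33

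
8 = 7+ 1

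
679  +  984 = 1663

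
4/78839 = 4/78839 = 0.00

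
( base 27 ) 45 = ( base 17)6b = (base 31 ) 3K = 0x71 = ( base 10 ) 113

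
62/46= 31/23 = 1.35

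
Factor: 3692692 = 2^2*59^1*15647^1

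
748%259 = 230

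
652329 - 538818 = 113511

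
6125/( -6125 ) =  - 1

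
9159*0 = 0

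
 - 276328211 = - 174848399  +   - 101479812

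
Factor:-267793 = -281^1*953^1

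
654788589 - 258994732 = 395793857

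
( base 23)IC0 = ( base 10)9798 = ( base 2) 10011001000110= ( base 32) 9i6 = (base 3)111102220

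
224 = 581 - 357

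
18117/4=4529 + 1/4 = 4529.25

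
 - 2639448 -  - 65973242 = 63333794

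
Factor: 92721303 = 3^2*23^1*127^1*3527^1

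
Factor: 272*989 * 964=2^6*17^1*23^1*43^1*241^1 = 259323712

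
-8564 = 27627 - 36191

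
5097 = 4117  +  980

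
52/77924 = 13/19481 = 0.00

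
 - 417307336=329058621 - 746365957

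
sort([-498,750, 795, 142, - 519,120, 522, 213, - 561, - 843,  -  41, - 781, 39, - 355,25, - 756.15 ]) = [-843, - 781, - 756.15, - 561 ,- 519, - 498, - 355, - 41,25,39,120,142, 213, 522,750, 795]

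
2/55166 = 1/27583 = 0.00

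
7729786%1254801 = 200980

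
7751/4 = 7751/4 = 1937.75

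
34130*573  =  19556490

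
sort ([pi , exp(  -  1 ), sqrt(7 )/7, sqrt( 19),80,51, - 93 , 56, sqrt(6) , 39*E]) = [  -  93, exp( - 1), sqrt(7)/7,sqrt(6), pi, sqrt(19), 51, 56, 80, 39*E ]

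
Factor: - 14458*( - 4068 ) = 58815144 =2^3*3^2*113^1*7229^1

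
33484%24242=9242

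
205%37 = 20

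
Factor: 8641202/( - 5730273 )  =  - 2^1*3^( - 2)*17^1 * 37^1*6869^1*636697^( - 1) 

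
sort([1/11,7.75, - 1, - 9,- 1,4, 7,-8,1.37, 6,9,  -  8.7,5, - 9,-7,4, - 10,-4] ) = [ - 10,-9, - 9 , - 8.7,-8,-7, - 4, - 1,- 1  ,  1/11, 1.37, 4, 4,5 , 6,7,7.75,9 ]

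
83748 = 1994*42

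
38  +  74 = 112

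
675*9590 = 6473250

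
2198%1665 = 533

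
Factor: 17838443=7^1*83^1*30703^1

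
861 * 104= 89544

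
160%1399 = 160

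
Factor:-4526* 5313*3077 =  - 73991505126= - 2^1 *3^1*7^1*11^1*  17^1*23^1 *31^1*73^1*181^1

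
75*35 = 2625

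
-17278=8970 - 26248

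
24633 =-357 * ( - 69)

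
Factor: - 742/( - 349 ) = 2^1*7^1*53^1*349^( - 1)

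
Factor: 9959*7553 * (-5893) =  - 7^1* 13^1 * 23^1  *71^1 *83^2 * 433^1 = -443273387011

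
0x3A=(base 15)3D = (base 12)4a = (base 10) 58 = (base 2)111010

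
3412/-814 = - 5 + 329/407 = -  4.19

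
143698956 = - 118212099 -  - 261911055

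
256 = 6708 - 6452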